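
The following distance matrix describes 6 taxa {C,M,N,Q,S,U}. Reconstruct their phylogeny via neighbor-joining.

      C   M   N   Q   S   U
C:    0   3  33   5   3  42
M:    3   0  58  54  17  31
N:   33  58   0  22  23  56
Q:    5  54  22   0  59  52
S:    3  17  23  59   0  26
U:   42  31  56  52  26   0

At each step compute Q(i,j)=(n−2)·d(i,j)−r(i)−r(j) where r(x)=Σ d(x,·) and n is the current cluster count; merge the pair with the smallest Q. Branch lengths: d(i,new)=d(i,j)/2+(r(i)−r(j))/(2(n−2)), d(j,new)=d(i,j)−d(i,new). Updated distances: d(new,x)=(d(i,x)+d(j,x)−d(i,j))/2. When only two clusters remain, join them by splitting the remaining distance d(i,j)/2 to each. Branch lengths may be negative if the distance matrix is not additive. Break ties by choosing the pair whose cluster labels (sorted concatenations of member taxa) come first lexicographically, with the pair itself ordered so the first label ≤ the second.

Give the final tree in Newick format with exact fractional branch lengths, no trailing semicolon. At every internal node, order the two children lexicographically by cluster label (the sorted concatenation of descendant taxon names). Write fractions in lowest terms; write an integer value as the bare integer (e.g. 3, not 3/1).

((((C:-23/3,(N:11,Q:11):47/3):81/8,S:19/8):29/8,M:69/8):179/16,U:179/16)

1. join N+Q (d=22, Q=-296) ⇒ NQ; edges |N|=11, |Q|=11
  updated: d(C,NQ)=8, d(M,NQ)=45, d(NQ,S)=30, d(NQ,U)=43
2. join C+NQ (d=8, Q=-158) ⇒ CNQ; edges |C|=-23/3, |NQ|=47/3
  updated: d(CNQ,M)=20, d(CNQ,S)=25/2, d(CNQ,U)=77/2
3. join CNQ+S (d=25/2, Q=-203/2) ⇒ CNQS; edges |CNQ|=81/8, |S|=19/8
  updated: d(CNQS,M)=49/4, d(CNQS,U)=26
4. join CNQS+M (d=49/4, Q=-277/4) ⇒ CMNQS; edges |CNQS|=29/8, |M|=69/8
  updated: d(CMNQS,U)=179/8
5. join CMNQS+U (d=179/8) ⇒ CMNQSU; edges |CMNQS|=179/16, |U|=179/16
final tree: ((((C:-23/3,(N:11,Q:11):47/3):81/8,S:19/8):29/8,M:69/8):179/16,U:179/16)
total length: 617/8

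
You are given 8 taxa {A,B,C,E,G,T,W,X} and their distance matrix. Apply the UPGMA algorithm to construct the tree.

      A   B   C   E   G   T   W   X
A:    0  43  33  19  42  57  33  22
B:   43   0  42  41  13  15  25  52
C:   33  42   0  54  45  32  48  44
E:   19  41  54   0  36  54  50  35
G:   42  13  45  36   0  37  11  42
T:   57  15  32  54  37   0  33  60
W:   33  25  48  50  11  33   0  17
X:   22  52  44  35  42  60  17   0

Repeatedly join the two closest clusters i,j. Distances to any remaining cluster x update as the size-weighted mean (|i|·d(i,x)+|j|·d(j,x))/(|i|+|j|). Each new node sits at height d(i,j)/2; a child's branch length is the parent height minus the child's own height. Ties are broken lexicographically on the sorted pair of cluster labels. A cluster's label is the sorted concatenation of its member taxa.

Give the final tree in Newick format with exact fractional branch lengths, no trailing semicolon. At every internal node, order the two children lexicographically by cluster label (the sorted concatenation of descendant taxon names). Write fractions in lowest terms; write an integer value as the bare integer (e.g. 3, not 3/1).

step 1: merge (G,W) at d=11; branch lengths G→11/2, W→11/2; new cluster GW
  updated: d(A,GW)=75/2, d(B,GW)=19, d(C,GW)=93/2, d(E,GW)=43, d(GW,T)=35, d(GW,X)=59/2
step 2: merge (B,T) at d=15; branch lengths B→15/2, T→15/2; new cluster BT
  updated: d(A,BT)=50, d(BT,C)=37, d(BT,E)=95/2, d(BT,GW)=27, d(BT,X)=56
step 3: merge (A,E) at d=19; branch lengths A→19/2, E→19/2; new cluster AE
  updated: d(AE,BT)=195/4, d(AE,C)=87/2, d(AE,GW)=161/4, d(AE,X)=57/2
step 4: merge (BT,GW) at d=27; branch lengths BT→6, GW→8; new cluster BGTW
  updated: d(AE,BGTW)=89/2, d(BGTW,C)=167/4, d(BGTW,X)=171/4
step 5: merge (AE,X) at d=57/2; branch lengths AE→19/4, X→57/4; new cluster AEX
  updated: d(AEX,BGTW)=527/12, d(AEX,C)=131/3
step 6: merge (BGTW,C) at d=167/4; branch lengths BGTW→59/8, C→167/8; new cluster BCGTW
  updated: d(AEX,BCGTW)=658/15
step 7: merge (AEX,BCGTW) at d=658/15; branch lengths AEX→461/60, BCGTW→127/120; new cluster ABCEGTWX
final tree: (((A:19/2,E:19/2):19/4,X:57/4):461/60,(((B:15/2,T:15/2):6,(G:11/2,W:11/2):8):59/8,C:167/8):127/120)
total length: 13799/120

(((A:19/2,E:19/2):19/4,X:57/4):461/60,(((B:15/2,T:15/2):6,(G:11/2,W:11/2):8):59/8,C:167/8):127/120)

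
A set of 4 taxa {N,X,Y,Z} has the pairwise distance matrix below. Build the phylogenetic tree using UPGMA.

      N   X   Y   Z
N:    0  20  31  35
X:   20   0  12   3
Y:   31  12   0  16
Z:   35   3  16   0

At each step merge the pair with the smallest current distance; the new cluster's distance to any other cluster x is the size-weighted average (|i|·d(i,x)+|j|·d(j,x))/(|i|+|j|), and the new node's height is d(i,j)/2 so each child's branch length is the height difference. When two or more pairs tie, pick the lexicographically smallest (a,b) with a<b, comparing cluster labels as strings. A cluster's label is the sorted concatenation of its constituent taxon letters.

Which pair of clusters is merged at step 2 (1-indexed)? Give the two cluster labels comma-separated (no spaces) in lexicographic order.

XZ,Y

step 1: merge (X,Z) at d=3; branch lengths X→3/2, Z→3/2; new cluster XZ
  updated: d(N,XZ)=55/2, d(XZ,Y)=14
step 2: merge (XZ,Y) at d=14; branch lengths XZ→11/2, Y→7; new cluster XYZ
  updated: d(N,XYZ)=86/3
step 3: merge (N,XYZ) at d=86/3; branch lengths N→43/3, XYZ→22/3; new cluster NXYZ
final tree: (N:43/3,((X:3/2,Z:3/2):11/2,Y:7):22/3)
total length: 223/6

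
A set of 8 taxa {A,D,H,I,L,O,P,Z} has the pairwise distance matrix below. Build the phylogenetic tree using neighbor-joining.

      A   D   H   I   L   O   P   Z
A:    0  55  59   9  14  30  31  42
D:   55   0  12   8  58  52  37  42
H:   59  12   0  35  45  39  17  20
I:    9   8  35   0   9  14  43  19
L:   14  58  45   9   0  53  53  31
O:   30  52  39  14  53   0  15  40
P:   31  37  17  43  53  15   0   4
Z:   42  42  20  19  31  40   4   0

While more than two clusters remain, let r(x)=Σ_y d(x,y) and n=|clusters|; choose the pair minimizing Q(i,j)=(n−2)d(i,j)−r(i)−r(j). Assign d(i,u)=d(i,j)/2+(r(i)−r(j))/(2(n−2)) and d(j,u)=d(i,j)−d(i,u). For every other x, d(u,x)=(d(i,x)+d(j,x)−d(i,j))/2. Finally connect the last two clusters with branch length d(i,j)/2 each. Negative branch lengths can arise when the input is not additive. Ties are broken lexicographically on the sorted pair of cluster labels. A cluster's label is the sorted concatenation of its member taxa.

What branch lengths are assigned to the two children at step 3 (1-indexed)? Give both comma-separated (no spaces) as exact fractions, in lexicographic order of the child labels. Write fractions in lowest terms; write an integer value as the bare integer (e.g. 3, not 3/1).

227/32,-163/32

1. join A+L (d=14, Q=-419) ⇒ AL; edges |A|=61/12, |L|=107/12
  updated: d(AL,D)=99/2, d(AL,H)=45, d(AL,I)=2, d(AL,O)=69/2, d(AL,P)=35, d(AL,Z)=59/2
2. join D+H (d=12, Q=-617/2) ⇒ DH; edges |D|=37/4, |H|=11/4
  updated: d(AL,DH)=165/4, d(DH,I)=31/2, d(DH,O)=79/2, d(DH,P)=21, d(DH,Z)=25
3. join AL+I (d=2, Q=-911/4) ⇒ AIL; edges |AL|=227/32, |I|=-163/32
  updated: d(AIL,DH)=219/8, d(AIL,O)=93/4, d(AIL,P)=38, d(AIL,Z)=93/4
4. join AIL+O (d=93/4, Q=-1279/8) ⇒ AILO; edges |AIL|=511/48, |O|=605/48
  updated: d(AILO,DH)=349/16, d(AILO,P)=119/8, d(AILO,Z)=20
5. join AILO+DH (d=349/16, Q=-647/8) ⇒ ADHILO; edges |AILO|=65/8, |DH|=219/16
  updated: d(ADHILO,P)=225/32, d(ADHILO,Z)=371/32
6. join ADHILO+P (d=225/32, Q=-181/8) ⇒ ADHILOP; edges |ADHILO|=117/16, |P|=-9/32
  updated: d(ADHILOP,Z)=137/32
7. join ADHILOP+Z (d=137/32) ⇒ ADHILOPZ; edges |ADHILOP|=137/64, |Z|=137/64
final tree: ((((((A:61/12,L:107/12):227/32,I:-163/32):511/48,O:605/48):65/8,(D:37/4,H:11/4):219/16):117/16,P:-9/32):137/64,Z:137/64)
total length: 675/8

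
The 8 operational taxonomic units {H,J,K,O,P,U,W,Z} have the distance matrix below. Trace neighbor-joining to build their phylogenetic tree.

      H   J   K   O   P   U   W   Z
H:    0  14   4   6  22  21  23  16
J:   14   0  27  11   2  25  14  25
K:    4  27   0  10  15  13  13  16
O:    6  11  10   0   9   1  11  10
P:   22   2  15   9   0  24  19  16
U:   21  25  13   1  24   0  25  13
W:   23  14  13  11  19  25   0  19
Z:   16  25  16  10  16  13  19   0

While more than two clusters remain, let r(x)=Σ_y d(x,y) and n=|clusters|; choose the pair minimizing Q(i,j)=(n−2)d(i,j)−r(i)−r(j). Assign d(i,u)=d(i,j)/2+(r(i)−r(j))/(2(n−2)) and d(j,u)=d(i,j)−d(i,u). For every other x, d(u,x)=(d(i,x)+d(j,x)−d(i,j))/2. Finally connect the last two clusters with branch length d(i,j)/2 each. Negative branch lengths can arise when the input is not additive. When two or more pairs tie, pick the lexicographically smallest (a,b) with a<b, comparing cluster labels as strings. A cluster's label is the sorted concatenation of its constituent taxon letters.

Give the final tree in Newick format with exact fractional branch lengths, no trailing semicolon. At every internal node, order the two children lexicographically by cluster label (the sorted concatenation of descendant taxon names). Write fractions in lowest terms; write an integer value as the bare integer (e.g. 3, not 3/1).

((((H:31/10,K:9/10):165/32,((J:23/12,P:1/12):61/8,W:63/8):107/32):43/32,(O:-73/16,U:89/16):123/32):229/64,Z:229/64)

1. join J+P (d=2, Q=-213) ⇒ JP; edges |J|=23/12, |P|=1/12
  updated: d(H,JP)=17, d(JP,K)=20, d(JP,O)=9, d(JP,U)=47/2, d(JP,W)=31/2, d(JP,Z)=39/2
2. join H+K (d=4, Q=-143) ⇒ HK; edges |H|=31/10, |K|=9/10
  updated: d(HK,JP)=33/2, d(HK,O)=6, d(HK,U)=15, d(HK,W)=16, d(HK,Z)=14
3. join O+U (d=1, Q=-221/2) ⇒ OU; edges |O|=-73/16, |U|=89/16
  updated: d(HK,OU)=10, d(JP,OU)=63/4, d(OU,W)=35/2, d(OU,Z)=11
4. join JP+W (d=31/2, Q=-355/4) ⇒ JPW; edges |JP|=61/8, |W|=63/8
  updated: d(HK,JPW)=17/2, d(JPW,OU)=71/8, d(JPW,Z)=23/2
5. join HK+JPW (d=17/2, Q=-355/8) ⇒ HJKPW; edges |HK|=165/32, |JPW|=107/32
  updated: d(HJKPW,OU)=83/16, d(HJKPW,Z)=17/2
6. join HJKPW+OU (d=83/16, Q=-395/16) ⇒ HJKOPUW; edges |HJKPW|=43/32, |OU|=123/32
  updated: d(HJKOPUW,Z)=229/32
7. join HJKOPUW+Z (d=229/32) ⇒ HJKOPUWZ; edges |HJKOPUW|=229/64, |Z|=229/64
final tree: ((((H:31/10,K:9/10):165/32,((J:23/12,P:1/12):61/8,W:63/8):107/32):43/32,(O:-73/16,U:89/16):123/32):229/64,Z:229/64)
total length: 1387/32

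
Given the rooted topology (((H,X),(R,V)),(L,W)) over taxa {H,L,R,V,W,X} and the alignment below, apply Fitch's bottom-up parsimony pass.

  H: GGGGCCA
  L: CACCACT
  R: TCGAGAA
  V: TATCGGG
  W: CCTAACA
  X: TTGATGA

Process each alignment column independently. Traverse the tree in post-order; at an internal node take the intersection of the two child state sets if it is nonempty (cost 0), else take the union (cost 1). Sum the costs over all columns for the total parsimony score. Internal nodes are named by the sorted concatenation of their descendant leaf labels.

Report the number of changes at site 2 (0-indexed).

3

HX@0: {G} ∪ {T} = {G,T} (union, +1)
RV@0: {T} ∩ {T} = {T} (intersection, +0)
HRVX@0: {G,T} ∩ {T} = {T} (intersection, +0)
LW@0: {C} ∩ {C} = {C} (intersection, +0)
HLRVWX@0: {T} ∪ {C} = {C,T} (union, +1)
HX@1: {G} ∪ {T} = {G,T} (union, +1)
RV@1: {C} ∪ {A} = {A,C} (union, +1)
HRVX@1: {G,T} ∪ {A,C} = {A,C,G,T} (union, +1)
LW@1: {A} ∪ {C} = {A,C} (union, +1)
HLRVWX@1: {A,C,G,T} ∩ {A,C} = {A,C} (intersection, +0)
HX@2: {G} ∩ {G} = {G} (intersection, +0)
RV@2: {G} ∪ {T} = {G,T} (union, +1)
HRVX@2: {G} ∩ {G,T} = {G} (intersection, +0)
LW@2: {C} ∪ {T} = {C,T} (union, +1)
HLRVWX@2: {G} ∪ {C,T} = {C,G,T} (union, +1)
HX@3: {G} ∪ {A} = {A,G} (union, +1)
RV@3: {A} ∪ {C} = {A,C} (union, +1)
HRVX@3: {A,G} ∩ {A,C} = {A} (intersection, +0)
LW@3: {C} ∪ {A} = {A,C} (union, +1)
HLRVWX@3: {A} ∩ {A,C} = {A} (intersection, +0)
HX@4: {C} ∪ {T} = {C,T} (union, +1)
RV@4: {G} ∩ {G} = {G} (intersection, +0)
HRVX@4: {C,T} ∪ {G} = {C,G,T} (union, +1)
LW@4: {A} ∩ {A} = {A} (intersection, +0)
HLRVWX@4: {C,G,T} ∪ {A} = {A,C,G,T} (union, +1)
HX@5: {C} ∪ {G} = {C,G} (union, +1)
RV@5: {A} ∪ {G} = {A,G} (union, +1)
HRVX@5: {C,G} ∩ {A,G} = {G} (intersection, +0)
LW@5: {C} ∩ {C} = {C} (intersection, +0)
HLRVWX@5: {G} ∪ {C} = {C,G} (union, +1)
HX@6: {A} ∩ {A} = {A} (intersection, +0)
RV@6: {A} ∪ {G} = {A,G} (union, +1)
HRVX@6: {A} ∩ {A,G} = {A} (intersection, +0)
LW@6: {T} ∪ {A} = {A,T} (union, +1)
HLRVWX@6: {A} ∩ {A,T} = {A} (intersection, +0)
per-site changes: [2, 4, 3, 3, 3, 3, 2]; total = 20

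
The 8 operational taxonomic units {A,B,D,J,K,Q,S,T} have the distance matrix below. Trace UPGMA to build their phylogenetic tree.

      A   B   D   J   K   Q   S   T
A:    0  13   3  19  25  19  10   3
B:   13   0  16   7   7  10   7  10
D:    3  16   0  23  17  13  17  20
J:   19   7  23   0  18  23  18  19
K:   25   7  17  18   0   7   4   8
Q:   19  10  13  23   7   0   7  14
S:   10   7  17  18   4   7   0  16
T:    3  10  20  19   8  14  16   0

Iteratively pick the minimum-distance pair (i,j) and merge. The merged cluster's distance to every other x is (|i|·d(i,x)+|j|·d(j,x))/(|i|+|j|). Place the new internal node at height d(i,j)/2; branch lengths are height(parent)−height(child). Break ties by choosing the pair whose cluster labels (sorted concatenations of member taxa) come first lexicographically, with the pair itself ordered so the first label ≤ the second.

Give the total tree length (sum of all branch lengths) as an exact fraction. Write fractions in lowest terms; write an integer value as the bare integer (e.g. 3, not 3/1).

1. join A+D (d=3) ⇒ AD; edges |A|=3/2, |D|=3/2
  updated: d(AD,B)=29/2, d(AD,J)=21, d(AD,K)=21, d(AD,Q)=16, d(AD,S)=27/2, d(AD,T)=23/2
2. join K+S (d=4) ⇒ KS; edges |K|=2, |S|=2
  updated: d(AD,KS)=69/4, d(B,KS)=7, d(J,KS)=18, d(KS,Q)=7, d(KS,T)=12
3. join B+J (d=7) ⇒ BJ; edges |B|=7/2, |J|=7/2
  updated: d(AD,BJ)=71/4, d(BJ,KS)=25/2, d(BJ,Q)=33/2, d(BJ,T)=29/2
4. join KS+Q (d=7) ⇒ KQS; edges |KS|=3/2, |Q|=7/2
  updated: d(AD,KQS)=101/6, d(BJ,KQS)=83/6, d(KQS,T)=38/3
5. join AD+T (d=23/2) ⇒ ADT; edges |AD|=17/4, |T|=23/4
  updated: d(ADT,BJ)=50/3, d(ADT,KQS)=139/9
6. join BJ+KQS (d=83/6) ⇒ BJKQS; edges |BJ|=41/12, |KQS|=41/12
  updated: d(ADT,BJKQS)=239/15
7. join ADT+BJKQS (d=239/15) ⇒ ABDJKQST; edges |ADT|=133/60, |BJKQS|=21/20
final tree: (((A:3/2,D:3/2):17/4,T:23/4):133/60,((B:7/2,J:7/2):41/12,((K:2,S:2):3/2,Q:7/2):41/12):21/20)
total length: 391/10

391/10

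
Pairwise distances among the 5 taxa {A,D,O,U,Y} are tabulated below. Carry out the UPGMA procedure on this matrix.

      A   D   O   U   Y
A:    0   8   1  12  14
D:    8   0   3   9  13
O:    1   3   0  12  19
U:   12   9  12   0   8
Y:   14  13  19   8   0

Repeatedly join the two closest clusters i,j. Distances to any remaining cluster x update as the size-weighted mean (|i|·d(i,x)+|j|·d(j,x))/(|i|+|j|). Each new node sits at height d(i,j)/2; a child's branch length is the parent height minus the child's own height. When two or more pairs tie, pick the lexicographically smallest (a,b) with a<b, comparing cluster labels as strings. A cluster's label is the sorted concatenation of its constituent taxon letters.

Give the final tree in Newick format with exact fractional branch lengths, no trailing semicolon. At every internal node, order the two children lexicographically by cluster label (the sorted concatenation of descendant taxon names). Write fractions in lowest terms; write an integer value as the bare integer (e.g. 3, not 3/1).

iteration 1: select A,O (d=1); attach at lengths (1/2, 1/2); label the merged cluster AO
  updated: d(AO,D)=11/2, d(AO,U)=12, d(AO,Y)=33/2
iteration 2: select AO,D (d=11/2); attach at lengths (9/4, 11/4); label the merged cluster ADO
  updated: d(ADO,U)=11, d(ADO,Y)=46/3
iteration 3: select U,Y (d=8); attach at lengths (4, 4); label the merged cluster UY
  updated: d(ADO,UY)=79/6
iteration 4: select ADO,UY (d=79/6); attach at lengths (23/6, 31/12); label the merged cluster ADOUY
final tree: (((A:1/2,O:1/2):9/4,D:11/4):23/6,(U:4,Y:4):31/12)
total length: 245/12

(((A:1/2,O:1/2):9/4,D:11/4):23/6,(U:4,Y:4):31/12)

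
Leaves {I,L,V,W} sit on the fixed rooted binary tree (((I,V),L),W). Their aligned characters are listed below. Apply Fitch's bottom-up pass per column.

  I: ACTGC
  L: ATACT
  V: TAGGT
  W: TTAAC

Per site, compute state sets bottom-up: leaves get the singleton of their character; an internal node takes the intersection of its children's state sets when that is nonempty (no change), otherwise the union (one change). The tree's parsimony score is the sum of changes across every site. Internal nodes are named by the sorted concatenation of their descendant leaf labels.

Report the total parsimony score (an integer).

10

IV@0: {A} ∪ {T} = {A,T} (union, +1)
ILV@0: {A,T} ∩ {A} = {A} (intersection, +0)
ILVW@0: {A} ∪ {T} = {A,T} (union, +1)
IV@1: {C} ∪ {A} = {A,C} (union, +1)
ILV@1: {A,C} ∪ {T} = {A,C,T} (union, +1)
ILVW@1: {A,C,T} ∩ {T} = {T} (intersection, +0)
IV@2: {T} ∪ {G} = {G,T} (union, +1)
ILV@2: {G,T} ∪ {A} = {A,G,T} (union, +1)
ILVW@2: {A,G,T} ∩ {A} = {A} (intersection, +0)
IV@3: {G} ∩ {G} = {G} (intersection, +0)
ILV@3: {G} ∪ {C} = {C,G} (union, +1)
ILVW@3: {C,G} ∪ {A} = {A,C,G} (union, +1)
IV@4: {C} ∪ {T} = {C,T} (union, +1)
ILV@4: {C,T} ∩ {T} = {T} (intersection, +0)
ILVW@4: {T} ∪ {C} = {C,T} (union, +1)
per-site changes: [2, 2, 2, 2, 2]; total = 10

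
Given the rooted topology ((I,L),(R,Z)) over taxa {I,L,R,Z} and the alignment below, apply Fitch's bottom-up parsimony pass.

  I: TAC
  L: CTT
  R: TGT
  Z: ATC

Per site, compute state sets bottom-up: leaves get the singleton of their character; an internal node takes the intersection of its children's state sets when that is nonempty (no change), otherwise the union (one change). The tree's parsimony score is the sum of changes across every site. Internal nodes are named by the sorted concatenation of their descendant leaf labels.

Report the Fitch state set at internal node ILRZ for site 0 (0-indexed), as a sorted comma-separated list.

T

[col 0] IL: children I:{T}, L:{C} ∪→ {C,T}; cost 1
[col 0] RZ: children R:{T}, Z:{A} ∪→ {A,T}; cost 1
[col 0] ILRZ: children IL:{C,T}, RZ:{A,T} ∩→ {T}; cost 0
[col 1] IL: children I:{A}, L:{T} ∪→ {A,T}; cost 1
[col 1] RZ: children R:{G}, Z:{T} ∪→ {G,T}; cost 1
[col 1] ILRZ: children IL:{A,T}, RZ:{G,T} ∩→ {T}; cost 0
[col 2] IL: children I:{C}, L:{T} ∪→ {C,T}; cost 1
[col 2] RZ: children R:{T}, Z:{C} ∪→ {C,T}; cost 1
[col 2] ILRZ: children IL:{C,T}, RZ:{C,T} ∩→ {C,T}; cost 0
per-site changes: [2, 2, 2]; total = 6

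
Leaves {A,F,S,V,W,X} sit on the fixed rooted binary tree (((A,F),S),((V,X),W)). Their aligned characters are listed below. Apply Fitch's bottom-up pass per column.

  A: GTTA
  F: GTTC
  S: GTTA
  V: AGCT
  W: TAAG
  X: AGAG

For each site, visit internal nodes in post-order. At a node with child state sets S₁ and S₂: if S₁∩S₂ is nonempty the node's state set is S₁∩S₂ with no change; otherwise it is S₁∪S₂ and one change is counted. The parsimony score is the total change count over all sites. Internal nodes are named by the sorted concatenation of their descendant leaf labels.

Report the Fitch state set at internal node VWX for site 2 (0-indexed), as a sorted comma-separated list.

AF@0: {G} ∩ {G} = {G} (intersection, +0)
AFS@0: {G} ∩ {G} = {G} (intersection, +0)
VX@0: {A} ∩ {A} = {A} (intersection, +0)
VWX@0: {A} ∪ {T} = {A,T} (union, +1)
AFSVWX@0: {G} ∪ {A,T} = {A,G,T} (union, +1)
AF@1: {T} ∩ {T} = {T} (intersection, +0)
AFS@1: {T} ∩ {T} = {T} (intersection, +0)
VX@1: {G} ∩ {G} = {G} (intersection, +0)
VWX@1: {G} ∪ {A} = {A,G} (union, +1)
AFSVWX@1: {T} ∪ {A,G} = {A,G,T} (union, +1)
AF@2: {T} ∩ {T} = {T} (intersection, +0)
AFS@2: {T} ∩ {T} = {T} (intersection, +0)
VX@2: {C} ∪ {A} = {A,C} (union, +1)
VWX@2: {A,C} ∩ {A} = {A} (intersection, +0)
AFSVWX@2: {T} ∪ {A} = {A,T} (union, +1)
AF@3: {A} ∪ {C} = {A,C} (union, +1)
AFS@3: {A,C} ∩ {A} = {A} (intersection, +0)
VX@3: {T} ∪ {G} = {G,T} (union, +1)
VWX@3: {G,T} ∩ {G} = {G} (intersection, +0)
AFSVWX@3: {A} ∪ {G} = {A,G} (union, +1)
per-site changes: [2, 2, 2, 3]; total = 9

A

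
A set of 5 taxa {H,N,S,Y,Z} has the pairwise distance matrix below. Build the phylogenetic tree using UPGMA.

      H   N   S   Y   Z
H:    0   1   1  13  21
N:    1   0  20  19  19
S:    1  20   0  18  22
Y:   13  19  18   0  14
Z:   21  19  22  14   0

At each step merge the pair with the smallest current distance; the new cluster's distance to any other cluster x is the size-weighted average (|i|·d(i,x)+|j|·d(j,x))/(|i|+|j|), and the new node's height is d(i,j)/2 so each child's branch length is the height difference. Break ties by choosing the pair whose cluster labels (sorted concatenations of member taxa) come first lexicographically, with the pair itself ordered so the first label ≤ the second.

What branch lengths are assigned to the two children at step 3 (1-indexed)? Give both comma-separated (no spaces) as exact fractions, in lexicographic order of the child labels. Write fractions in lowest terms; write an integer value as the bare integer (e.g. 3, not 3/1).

1. join H+N (d=1) ⇒ HN; edges |H|=1/2, |N|=1/2
  updated: d(HN,S)=21/2, d(HN,Y)=16, d(HN,Z)=20
2. join HN+S (d=21/2) ⇒ HNS; edges |HN|=19/4, |S|=21/4
  updated: d(HNS,Y)=50/3, d(HNS,Z)=62/3
3. join Y+Z (d=14) ⇒ YZ; edges |Y|=7, |Z|=7
  updated: d(HNS,YZ)=56/3
4. join HNS+YZ (d=56/3) ⇒ HNSYZ; edges |HNS|=49/12, |YZ|=7/3
final tree: (((H:1/2,N:1/2):19/4,S:21/4):49/12,(Y:7,Z:7):7/3)
total length: 377/12

7,7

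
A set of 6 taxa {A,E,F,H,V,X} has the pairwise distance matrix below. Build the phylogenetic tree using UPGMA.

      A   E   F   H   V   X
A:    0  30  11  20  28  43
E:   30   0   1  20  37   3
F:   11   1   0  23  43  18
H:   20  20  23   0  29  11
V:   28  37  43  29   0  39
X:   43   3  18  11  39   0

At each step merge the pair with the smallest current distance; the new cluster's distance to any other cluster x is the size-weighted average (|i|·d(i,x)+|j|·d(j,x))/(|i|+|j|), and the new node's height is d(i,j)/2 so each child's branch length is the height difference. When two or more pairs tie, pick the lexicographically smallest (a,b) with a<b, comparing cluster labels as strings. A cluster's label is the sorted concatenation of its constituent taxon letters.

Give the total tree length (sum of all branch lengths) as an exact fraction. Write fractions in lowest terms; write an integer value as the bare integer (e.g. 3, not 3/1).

1. join E+F (d=1) ⇒ EF; edges |E|=1/2, |F|=1/2
  updated: d(A,EF)=41/2, d(EF,H)=43/2, d(EF,V)=40, d(EF,X)=21/2
2. join EF+X (d=21/2) ⇒ EFX; edges |EF|=19/4, |X|=21/4
  updated: d(A,EFX)=28, d(EFX,H)=18, d(EFX,V)=119/3
3. join EFX+H (d=18) ⇒ EFHX; edges |EFX|=15/4, |H|=9
  updated: d(A,EFHX)=26, d(EFHX,V)=37
4. join A+EFHX (d=26) ⇒ AEFHX; edges |A|=13, |EFHX|=4
  updated: d(AEFHX,V)=176/5
5. join AEFHX+V (d=176/5) ⇒ AEFHVX; edges |AEFHX|=23/5, |V|=88/5
final tree: ((A:13,(((E:1/2,F:1/2):19/4,X:21/4):15/4,H:9):4):23/5,V:88/5)
total length: 1259/20

1259/20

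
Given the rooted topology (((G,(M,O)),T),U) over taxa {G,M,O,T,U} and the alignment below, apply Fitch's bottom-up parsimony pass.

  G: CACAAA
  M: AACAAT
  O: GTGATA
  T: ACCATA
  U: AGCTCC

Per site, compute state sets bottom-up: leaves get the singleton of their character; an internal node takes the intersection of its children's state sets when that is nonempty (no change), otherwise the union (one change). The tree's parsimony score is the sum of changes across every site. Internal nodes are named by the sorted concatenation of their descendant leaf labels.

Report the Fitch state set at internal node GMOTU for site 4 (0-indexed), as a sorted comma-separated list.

site 0, node MO: M={A} ∪ O={G} → {A,G} (+1)
site 0, node GMO: G={C} ∪ MO={A,G} → {A,C,G} (+1)
site 0, node GMOT: GMO={A,C,G} ∩ T={A} → {A} (+0)
site 0, node GMOTU: GMOT={A} ∩ U={A} → {A} (+0)
site 1, node MO: M={A} ∪ O={T} → {A,T} (+1)
site 1, node GMO: G={A} ∩ MO={A,T} → {A} (+0)
site 1, node GMOT: GMO={A} ∪ T={C} → {A,C} (+1)
site 1, node GMOTU: GMOT={A,C} ∪ U={G} → {A,C,G} (+1)
site 2, node MO: M={C} ∪ O={G} → {C,G} (+1)
site 2, node GMO: G={C} ∩ MO={C,G} → {C} (+0)
site 2, node GMOT: GMO={C} ∩ T={C} → {C} (+0)
site 2, node GMOTU: GMOT={C} ∩ U={C} → {C} (+0)
site 3, node MO: M={A} ∩ O={A} → {A} (+0)
site 3, node GMO: G={A} ∩ MO={A} → {A} (+0)
site 3, node GMOT: GMO={A} ∩ T={A} → {A} (+0)
site 3, node GMOTU: GMOT={A} ∪ U={T} → {A,T} (+1)
site 4, node MO: M={A} ∪ O={T} → {A,T} (+1)
site 4, node GMO: G={A} ∩ MO={A,T} → {A} (+0)
site 4, node GMOT: GMO={A} ∪ T={T} → {A,T} (+1)
site 4, node GMOTU: GMOT={A,T} ∪ U={C} → {A,C,T} (+1)
site 5, node MO: M={T} ∪ O={A} → {A,T} (+1)
site 5, node GMO: G={A} ∩ MO={A,T} → {A} (+0)
site 5, node GMOT: GMO={A} ∩ T={A} → {A} (+0)
site 5, node GMOTU: GMOT={A} ∪ U={C} → {A,C} (+1)
per-site changes: [2, 3, 1, 1, 3, 2]; total = 12

A,C,T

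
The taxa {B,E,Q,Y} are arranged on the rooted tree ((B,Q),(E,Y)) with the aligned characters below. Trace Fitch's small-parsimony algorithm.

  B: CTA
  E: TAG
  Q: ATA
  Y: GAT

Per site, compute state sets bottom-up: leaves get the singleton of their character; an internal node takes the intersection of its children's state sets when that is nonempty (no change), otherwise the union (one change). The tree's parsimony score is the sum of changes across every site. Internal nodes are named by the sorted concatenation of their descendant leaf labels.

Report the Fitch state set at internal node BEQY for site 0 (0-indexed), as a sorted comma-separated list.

BQ@0: {C} ∪ {A} = {A,C} (union, +1)
EY@0: {T} ∪ {G} = {G,T} (union, +1)
BEQY@0: {A,C} ∪ {G,T} = {A,C,G,T} (union, +1)
BQ@1: {T} ∩ {T} = {T} (intersection, +0)
EY@1: {A} ∩ {A} = {A} (intersection, +0)
BEQY@1: {T} ∪ {A} = {A,T} (union, +1)
BQ@2: {A} ∩ {A} = {A} (intersection, +0)
EY@2: {G} ∪ {T} = {G,T} (union, +1)
BEQY@2: {A} ∪ {G,T} = {A,G,T} (union, +1)
per-site changes: [3, 1, 2]; total = 6

A,C,G,T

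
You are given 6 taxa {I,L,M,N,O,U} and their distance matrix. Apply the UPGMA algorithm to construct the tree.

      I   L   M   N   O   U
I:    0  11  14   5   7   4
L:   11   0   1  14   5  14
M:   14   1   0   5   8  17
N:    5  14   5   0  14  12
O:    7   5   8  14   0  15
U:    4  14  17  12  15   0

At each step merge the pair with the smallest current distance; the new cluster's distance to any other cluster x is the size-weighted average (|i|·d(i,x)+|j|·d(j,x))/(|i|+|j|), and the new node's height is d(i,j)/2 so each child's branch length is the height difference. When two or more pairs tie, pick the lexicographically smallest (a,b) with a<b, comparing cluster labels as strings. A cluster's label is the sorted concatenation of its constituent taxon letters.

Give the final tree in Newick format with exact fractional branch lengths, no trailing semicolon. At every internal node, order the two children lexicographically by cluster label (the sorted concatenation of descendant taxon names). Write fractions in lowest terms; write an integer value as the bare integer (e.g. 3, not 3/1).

(((I:2,U:2):9/4,N:17/4):23/12,((L:1/2,M:1/2):11/4,O:13/4):35/12)

iteration 1: select L,M (d=1); attach at lengths (1/2, 1/2); label the merged cluster LM
  updated: d(I,LM)=25/2, d(LM,N)=19/2, d(LM,O)=13/2, d(LM,U)=31/2
iteration 2: select I,U (d=4); attach at lengths (2, 2); label the merged cluster IU
  updated: d(IU,LM)=14, d(IU,N)=17/2, d(IU,O)=11
iteration 3: select LM,O (d=13/2); attach at lengths (11/4, 13/4); label the merged cluster LMO
  updated: d(IU,LMO)=13, d(LMO,N)=11
iteration 4: select IU,N (d=17/2); attach at lengths (9/4, 17/4); label the merged cluster INU
  updated: d(INU,LMO)=37/3
iteration 5: select INU,LMO (d=37/3); attach at lengths (23/12, 35/12); label the merged cluster ILMNOU
final tree: (((I:2,U:2):9/4,N:17/4):23/12,((L:1/2,M:1/2):11/4,O:13/4):35/12)
total length: 67/3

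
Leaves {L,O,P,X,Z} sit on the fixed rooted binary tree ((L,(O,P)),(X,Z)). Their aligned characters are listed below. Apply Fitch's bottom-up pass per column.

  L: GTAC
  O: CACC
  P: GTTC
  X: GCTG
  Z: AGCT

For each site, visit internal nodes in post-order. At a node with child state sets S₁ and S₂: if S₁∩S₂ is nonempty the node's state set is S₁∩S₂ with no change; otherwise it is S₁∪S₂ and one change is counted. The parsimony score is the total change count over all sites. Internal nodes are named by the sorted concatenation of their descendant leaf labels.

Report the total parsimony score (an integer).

OP@0: {C} ∪ {G} = {C,G} (union, +1)
LOP@0: {G} ∩ {C,G} = {G} (intersection, +0)
XZ@0: {G} ∪ {A} = {A,G} (union, +1)
LOPXZ@0: {G} ∩ {A,G} = {G} (intersection, +0)
OP@1: {A} ∪ {T} = {A,T} (union, +1)
LOP@1: {T} ∩ {A,T} = {T} (intersection, +0)
XZ@1: {C} ∪ {G} = {C,G} (union, +1)
LOPXZ@1: {T} ∪ {C,G} = {C,G,T} (union, +1)
OP@2: {C} ∪ {T} = {C,T} (union, +1)
LOP@2: {A} ∪ {C,T} = {A,C,T} (union, +1)
XZ@2: {T} ∪ {C} = {C,T} (union, +1)
LOPXZ@2: {A,C,T} ∩ {C,T} = {C,T} (intersection, +0)
OP@3: {C} ∩ {C} = {C} (intersection, +0)
LOP@3: {C} ∩ {C} = {C} (intersection, +0)
XZ@3: {G} ∪ {T} = {G,T} (union, +1)
LOPXZ@3: {C} ∪ {G,T} = {C,G,T} (union, +1)
per-site changes: [2, 3, 3, 2]; total = 10

10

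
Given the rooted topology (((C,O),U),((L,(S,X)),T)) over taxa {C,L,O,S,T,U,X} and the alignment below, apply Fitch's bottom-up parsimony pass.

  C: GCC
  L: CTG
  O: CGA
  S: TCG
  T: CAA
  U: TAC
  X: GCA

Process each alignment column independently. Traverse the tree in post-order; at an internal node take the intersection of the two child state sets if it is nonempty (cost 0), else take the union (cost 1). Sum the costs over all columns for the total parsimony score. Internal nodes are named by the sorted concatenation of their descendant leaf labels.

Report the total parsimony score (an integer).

12

CO@0: {G} ∪ {C} = {C,G} (union, +1)
COU@0: {C,G} ∪ {T} = {C,G,T} (union, +1)
SX@0: {T} ∪ {G} = {G,T} (union, +1)
LSX@0: {C} ∪ {G,T} = {C,G,T} (union, +1)
LSTX@0: {C,G,T} ∩ {C} = {C} (intersection, +0)
CLOSTUX@0: {C,G,T} ∩ {C} = {C} (intersection, +0)
CO@1: {C} ∪ {G} = {C,G} (union, +1)
COU@1: {C,G} ∪ {A} = {A,C,G} (union, +1)
SX@1: {C} ∩ {C} = {C} (intersection, +0)
LSX@1: {T} ∪ {C} = {C,T} (union, +1)
LSTX@1: {C,T} ∪ {A} = {A,C,T} (union, +1)
CLOSTUX@1: {A,C,G} ∩ {A,C,T} = {A,C} (intersection, +0)
CO@2: {C} ∪ {A} = {A,C} (union, +1)
COU@2: {A,C} ∩ {C} = {C} (intersection, +0)
SX@2: {G} ∪ {A} = {A,G} (union, +1)
LSX@2: {G} ∩ {A,G} = {G} (intersection, +0)
LSTX@2: {G} ∪ {A} = {A,G} (union, +1)
CLOSTUX@2: {C} ∪ {A,G} = {A,C,G} (union, +1)
per-site changes: [4, 4, 4]; total = 12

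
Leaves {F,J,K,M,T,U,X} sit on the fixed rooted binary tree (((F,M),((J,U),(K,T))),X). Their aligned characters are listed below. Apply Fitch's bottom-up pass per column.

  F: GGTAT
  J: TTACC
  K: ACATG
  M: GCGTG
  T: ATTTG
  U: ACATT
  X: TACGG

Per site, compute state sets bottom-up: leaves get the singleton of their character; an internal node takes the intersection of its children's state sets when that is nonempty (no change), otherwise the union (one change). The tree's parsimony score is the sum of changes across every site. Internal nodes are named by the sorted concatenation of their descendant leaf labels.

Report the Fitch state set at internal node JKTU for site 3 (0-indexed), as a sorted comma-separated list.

T

[col 0] FM: children F:{G}, M:{G} ∩→ {G}; cost 0
[col 0] JU: children J:{T}, U:{A} ∪→ {A,T}; cost 1
[col 0] KT: children K:{A}, T:{A} ∩→ {A}; cost 0
[col 0] JKTU: children JU:{A,T}, KT:{A} ∩→ {A}; cost 0
[col 0] FJKMTU: children FM:{G}, JKTU:{A} ∪→ {A,G}; cost 1
[col 0] FJKMTUX: children FJKMTU:{A,G}, X:{T} ∪→ {A,G,T}; cost 1
[col 1] FM: children F:{G}, M:{C} ∪→ {C,G}; cost 1
[col 1] JU: children J:{T}, U:{C} ∪→ {C,T}; cost 1
[col 1] KT: children K:{C}, T:{T} ∪→ {C,T}; cost 1
[col 1] JKTU: children JU:{C,T}, KT:{C,T} ∩→ {C,T}; cost 0
[col 1] FJKMTU: children FM:{C,G}, JKTU:{C,T} ∩→ {C}; cost 0
[col 1] FJKMTUX: children FJKMTU:{C}, X:{A} ∪→ {A,C}; cost 1
[col 2] FM: children F:{T}, M:{G} ∪→ {G,T}; cost 1
[col 2] JU: children J:{A}, U:{A} ∩→ {A}; cost 0
[col 2] KT: children K:{A}, T:{T} ∪→ {A,T}; cost 1
[col 2] JKTU: children JU:{A}, KT:{A,T} ∩→ {A}; cost 0
[col 2] FJKMTU: children FM:{G,T}, JKTU:{A} ∪→ {A,G,T}; cost 1
[col 2] FJKMTUX: children FJKMTU:{A,G,T}, X:{C} ∪→ {A,C,G,T}; cost 1
[col 3] FM: children F:{A}, M:{T} ∪→ {A,T}; cost 1
[col 3] JU: children J:{C}, U:{T} ∪→ {C,T}; cost 1
[col 3] KT: children K:{T}, T:{T} ∩→ {T}; cost 0
[col 3] JKTU: children JU:{C,T}, KT:{T} ∩→ {T}; cost 0
[col 3] FJKMTU: children FM:{A,T}, JKTU:{T} ∩→ {T}; cost 0
[col 3] FJKMTUX: children FJKMTU:{T}, X:{G} ∪→ {G,T}; cost 1
[col 4] FM: children F:{T}, M:{G} ∪→ {G,T}; cost 1
[col 4] JU: children J:{C}, U:{T} ∪→ {C,T}; cost 1
[col 4] KT: children K:{G}, T:{G} ∩→ {G}; cost 0
[col 4] JKTU: children JU:{C,T}, KT:{G} ∪→ {C,G,T}; cost 1
[col 4] FJKMTU: children FM:{G,T}, JKTU:{C,G,T} ∩→ {G,T}; cost 0
[col 4] FJKMTUX: children FJKMTU:{G,T}, X:{G} ∩→ {G}; cost 0
per-site changes: [3, 4, 4, 3, 3]; total = 17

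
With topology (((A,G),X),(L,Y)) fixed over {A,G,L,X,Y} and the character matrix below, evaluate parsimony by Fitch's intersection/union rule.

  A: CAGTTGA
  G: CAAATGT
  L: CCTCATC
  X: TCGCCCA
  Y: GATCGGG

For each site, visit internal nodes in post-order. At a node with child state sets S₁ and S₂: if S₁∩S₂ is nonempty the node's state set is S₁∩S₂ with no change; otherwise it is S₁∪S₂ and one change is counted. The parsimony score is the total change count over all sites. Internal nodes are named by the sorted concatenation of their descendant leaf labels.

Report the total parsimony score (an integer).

16

[col 0] AG: children A:{C}, G:{C} ∩→ {C}; cost 0
[col 0] AGX: children AG:{C}, X:{T} ∪→ {C,T}; cost 1
[col 0] LY: children L:{C}, Y:{G} ∪→ {C,G}; cost 1
[col 0] AGLXY: children AGX:{C,T}, LY:{C,G} ∩→ {C}; cost 0
[col 1] AG: children A:{A}, G:{A} ∩→ {A}; cost 0
[col 1] AGX: children AG:{A}, X:{C} ∪→ {A,C}; cost 1
[col 1] LY: children L:{C}, Y:{A} ∪→ {A,C}; cost 1
[col 1] AGLXY: children AGX:{A,C}, LY:{A,C} ∩→ {A,C}; cost 0
[col 2] AG: children A:{G}, G:{A} ∪→ {A,G}; cost 1
[col 2] AGX: children AG:{A,G}, X:{G} ∩→ {G}; cost 0
[col 2] LY: children L:{T}, Y:{T} ∩→ {T}; cost 0
[col 2] AGLXY: children AGX:{G}, LY:{T} ∪→ {G,T}; cost 1
[col 3] AG: children A:{T}, G:{A} ∪→ {A,T}; cost 1
[col 3] AGX: children AG:{A,T}, X:{C} ∪→ {A,C,T}; cost 1
[col 3] LY: children L:{C}, Y:{C} ∩→ {C}; cost 0
[col 3] AGLXY: children AGX:{A,C,T}, LY:{C} ∩→ {C}; cost 0
[col 4] AG: children A:{T}, G:{T} ∩→ {T}; cost 0
[col 4] AGX: children AG:{T}, X:{C} ∪→ {C,T}; cost 1
[col 4] LY: children L:{A}, Y:{G} ∪→ {A,G}; cost 1
[col 4] AGLXY: children AGX:{C,T}, LY:{A,G} ∪→ {A,C,G,T}; cost 1
[col 5] AG: children A:{G}, G:{G} ∩→ {G}; cost 0
[col 5] AGX: children AG:{G}, X:{C} ∪→ {C,G}; cost 1
[col 5] LY: children L:{T}, Y:{G} ∪→ {G,T}; cost 1
[col 5] AGLXY: children AGX:{C,G}, LY:{G,T} ∩→ {G}; cost 0
[col 6] AG: children A:{A}, G:{T} ∪→ {A,T}; cost 1
[col 6] AGX: children AG:{A,T}, X:{A} ∩→ {A}; cost 0
[col 6] LY: children L:{C}, Y:{G} ∪→ {C,G}; cost 1
[col 6] AGLXY: children AGX:{A}, LY:{C,G} ∪→ {A,C,G}; cost 1
per-site changes: [2, 2, 2, 2, 3, 2, 3]; total = 16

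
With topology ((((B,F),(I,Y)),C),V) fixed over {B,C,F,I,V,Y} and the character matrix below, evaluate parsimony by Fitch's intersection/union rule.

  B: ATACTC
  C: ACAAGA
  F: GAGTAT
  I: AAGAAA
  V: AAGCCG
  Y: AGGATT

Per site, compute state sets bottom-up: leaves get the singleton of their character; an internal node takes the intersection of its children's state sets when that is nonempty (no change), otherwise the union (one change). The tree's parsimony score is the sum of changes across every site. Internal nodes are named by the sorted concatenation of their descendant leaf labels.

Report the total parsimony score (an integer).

17

site 0, node BF: B={A} ∪ F={G} → {A,G} (+1)
site 0, node IY: I={A} ∩ Y={A} → {A} (+0)
site 0, node BFIY: BF={A,G} ∩ IY={A} → {A} (+0)
site 0, node BCFIY: BFIY={A} ∩ C={A} → {A} (+0)
site 0, node BCFIVY: BCFIY={A} ∩ V={A} → {A} (+0)
site 1, node BF: B={T} ∪ F={A} → {A,T} (+1)
site 1, node IY: I={A} ∪ Y={G} → {A,G} (+1)
site 1, node BFIY: BF={A,T} ∩ IY={A,G} → {A} (+0)
site 1, node BCFIY: BFIY={A} ∪ C={C} → {A,C} (+1)
site 1, node BCFIVY: BCFIY={A,C} ∩ V={A} → {A} (+0)
site 2, node BF: B={A} ∪ F={G} → {A,G} (+1)
site 2, node IY: I={G} ∩ Y={G} → {G} (+0)
site 2, node BFIY: BF={A,G} ∩ IY={G} → {G} (+0)
site 2, node BCFIY: BFIY={G} ∪ C={A} → {A,G} (+1)
site 2, node BCFIVY: BCFIY={A,G} ∩ V={G} → {G} (+0)
site 3, node BF: B={C} ∪ F={T} → {C,T} (+1)
site 3, node IY: I={A} ∩ Y={A} → {A} (+0)
site 3, node BFIY: BF={C,T} ∪ IY={A} → {A,C,T} (+1)
site 3, node BCFIY: BFIY={A,C,T} ∩ C={A} → {A} (+0)
site 3, node BCFIVY: BCFIY={A} ∪ V={C} → {A,C} (+1)
site 4, node BF: B={T} ∪ F={A} → {A,T} (+1)
site 4, node IY: I={A} ∪ Y={T} → {A,T} (+1)
site 4, node BFIY: BF={A,T} ∩ IY={A,T} → {A,T} (+0)
site 4, node BCFIY: BFIY={A,T} ∪ C={G} → {A,G,T} (+1)
site 4, node BCFIVY: BCFIY={A,G,T} ∪ V={C} → {A,C,G,T} (+1)
site 5, node BF: B={C} ∪ F={T} → {C,T} (+1)
site 5, node IY: I={A} ∪ Y={T} → {A,T} (+1)
site 5, node BFIY: BF={C,T} ∩ IY={A,T} → {T} (+0)
site 5, node BCFIY: BFIY={T} ∪ C={A} → {A,T} (+1)
site 5, node BCFIVY: BCFIY={A,T} ∪ V={G} → {A,G,T} (+1)
per-site changes: [1, 3, 2, 3, 4, 4]; total = 17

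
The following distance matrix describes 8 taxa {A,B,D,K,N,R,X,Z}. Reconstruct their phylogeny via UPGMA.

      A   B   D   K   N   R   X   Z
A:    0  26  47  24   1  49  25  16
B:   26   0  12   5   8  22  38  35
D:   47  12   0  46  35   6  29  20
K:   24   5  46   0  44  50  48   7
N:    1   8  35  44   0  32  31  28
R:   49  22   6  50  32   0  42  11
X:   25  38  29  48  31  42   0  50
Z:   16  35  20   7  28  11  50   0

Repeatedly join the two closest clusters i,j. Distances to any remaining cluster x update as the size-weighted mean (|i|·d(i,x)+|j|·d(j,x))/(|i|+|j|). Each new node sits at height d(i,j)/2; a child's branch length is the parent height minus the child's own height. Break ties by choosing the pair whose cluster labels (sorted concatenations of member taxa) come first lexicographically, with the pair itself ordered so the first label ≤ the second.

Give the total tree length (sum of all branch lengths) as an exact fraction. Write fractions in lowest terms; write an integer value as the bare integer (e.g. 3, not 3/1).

1. join A+N (d=1) ⇒ AN; edges |A|=1/2, |N|=1/2
  updated: d(AN,B)=17, d(AN,D)=41, d(AN,K)=34, d(AN,R)=81/2, d(AN,X)=28, d(AN,Z)=22
2. join B+K (d=5) ⇒ BK; edges |B|=5/2, |K|=5/2
  updated: d(AN,BK)=51/2, d(BK,D)=29, d(BK,R)=36, d(BK,X)=43, d(BK,Z)=21
3. join D+R (d=6) ⇒ DR; edges |D|=3, |R|=3
  updated: d(AN,DR)=163/4, d(BK,DR)=65/2, d(DR,X)=71/2, d(DR,Z)=31/2
4. join DR+Z (d=31/2) ⇒ DRZ; edges |DR|=19/4, |Z|=31/4
  updated: d(AN,DRZ)=69/2, d(BK,DRZ)=86/3, d(DRZ,X)=121/3
5. join AN+BK (d=51/2) ⇒ ABKN; edges |AN|=49/4, |BK|=41/4
  updated: d(ABKN,DRZ)=379/12, d(ABKN,X)=71/2
6. join ABKN+DRZ (d=379/12) ⇒ ABDKNRZ; edges |ABKN|=73/24, |DRZ|=193/24
  updated: d(ABDKNRZ,X)=263/7
7. join ABDKNRZ+X (d=263/7) ⇒ ABDKNRXZ; edges |ABDKNRZ|=503/168, |X|=263/14
final tree: ((((A:1/2,N:1/2):49/4,(B:5/2,K:5/2):41/4):73/24,((D:3,R:3):19/4,Z:31/4):193/24):503/168,X:263/14)
total length: 13417/168

13417/168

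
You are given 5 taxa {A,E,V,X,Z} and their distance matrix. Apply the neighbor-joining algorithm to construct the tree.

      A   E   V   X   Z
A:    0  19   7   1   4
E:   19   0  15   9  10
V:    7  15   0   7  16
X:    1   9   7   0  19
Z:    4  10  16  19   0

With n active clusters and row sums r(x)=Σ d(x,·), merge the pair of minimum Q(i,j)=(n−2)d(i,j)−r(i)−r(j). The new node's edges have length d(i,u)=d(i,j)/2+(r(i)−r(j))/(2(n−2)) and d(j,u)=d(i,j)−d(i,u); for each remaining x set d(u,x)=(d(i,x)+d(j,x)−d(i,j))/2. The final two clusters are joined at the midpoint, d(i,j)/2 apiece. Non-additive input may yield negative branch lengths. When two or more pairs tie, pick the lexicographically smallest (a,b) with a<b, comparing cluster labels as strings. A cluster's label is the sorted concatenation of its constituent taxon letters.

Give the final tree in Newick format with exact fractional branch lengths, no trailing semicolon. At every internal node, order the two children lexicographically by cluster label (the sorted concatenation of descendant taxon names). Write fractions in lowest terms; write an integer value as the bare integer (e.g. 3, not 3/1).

step 1: merge (E,Z) at d=10, Q=-72; branch lengths E→17/3, Z→13/3; new cluster EZ
  updated: d(A,EZ)=13/2, d(EZ,V)=21/2, d(EZ,X)=9
step 2: merge (A,X) at d=1, Q=-59/2; branch lengths A→-1/8, X→9/8; new cluster AX
  updated: d(AX,EZ)=29/4, d(AX,V)=13/2
step 3: merge (AX,EZ) at d=29/4, Q=-97/4; branch lengths AX→13/8, EZ→45/8; new cluster AEXZ
  updated: d(AEXZ,V)=39/8
step 4: merge (AEXZ,V) at d=39/8; branch lengths AEXZ→39/16, V→39/16; new cluster AEVXZ
final tree: (((A:-1/8,X:9/8):13/8,(E:17/3,Z:13/3):45/8):39/16,V:39/16)
total length: 185/8

(((A:-1/8,X:9/8):13/8,(E:17/3,Z:13/3):45/8):39/16,V:39/16)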